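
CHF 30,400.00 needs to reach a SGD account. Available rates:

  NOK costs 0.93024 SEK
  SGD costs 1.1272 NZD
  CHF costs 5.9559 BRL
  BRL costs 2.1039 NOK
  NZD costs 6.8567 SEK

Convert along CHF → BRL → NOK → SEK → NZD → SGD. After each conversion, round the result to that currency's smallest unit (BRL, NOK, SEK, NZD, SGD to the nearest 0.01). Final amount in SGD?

SGD 45,848.48

CHF 30,400.00 × 5.9559 = BRL 181,059.36
BRL 181,059.36 × 2.1039 = NOK 380,930.79
NOK 380,930.79 × 0.93024 = SEK 354,357.06
SEK 354,357.06 ÷ 6.8567 = NZD 51,680.41
NZD 51,680.41 ÷ 1.1272 = SGD 45,848.48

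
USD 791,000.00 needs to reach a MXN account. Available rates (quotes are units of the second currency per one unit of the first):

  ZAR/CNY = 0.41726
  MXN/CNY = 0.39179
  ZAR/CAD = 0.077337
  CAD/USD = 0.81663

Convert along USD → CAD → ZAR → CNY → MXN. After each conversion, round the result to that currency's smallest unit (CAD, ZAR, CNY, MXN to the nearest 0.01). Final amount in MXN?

MXN 13,338,814.72

USD 791,000.00 ÷ 0.81663 = CAD 968,614.92
CAD 968,614.92 ÷ 0.077337 = ZAR 12,524,599.09
ZAR 12,524,599.09 × 0.41726 = CNY 5,226,014.22
CNY 5,226,014.22 ÷ 0.39179 = MXN 13,338,814.72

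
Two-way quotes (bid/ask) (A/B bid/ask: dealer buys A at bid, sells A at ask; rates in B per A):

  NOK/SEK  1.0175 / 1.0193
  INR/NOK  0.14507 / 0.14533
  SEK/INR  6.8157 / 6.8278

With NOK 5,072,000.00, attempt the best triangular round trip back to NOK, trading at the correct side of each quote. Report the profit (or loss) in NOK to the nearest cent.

Net profit: NOK 30,720.02

Best loop NOK → SEK → INR → NOK:
NOK 5,072,000.00 × 1.0175 (sell NOK at bid) = SEK 5,160,760.00
SEK 5,160,760.00 × 6.8157 (sell SEK at bid) = INR 35,174,191.93
INR 35,174,191.93 × 0.14507 (sell INR at bid) = NOK 5,102,720.02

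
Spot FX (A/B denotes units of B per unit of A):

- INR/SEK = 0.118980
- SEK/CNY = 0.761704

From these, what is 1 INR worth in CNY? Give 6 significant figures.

INR/CNY = 0.0906275

1 INR × 0.118980 = 0.11898 SEK
0.11898 SEK × 0.761704 = 0.0906275 CNY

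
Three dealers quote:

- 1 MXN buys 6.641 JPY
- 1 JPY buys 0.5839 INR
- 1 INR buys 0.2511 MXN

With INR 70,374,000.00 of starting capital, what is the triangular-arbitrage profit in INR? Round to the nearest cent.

Profitable loop is INR → JPY → MXN → INR:
INR 70,374,000.00 ÷ 0.5839 = JPY 120,524,062
JPY 120,524,062 ÷ 6.641 = MXN 18,148,481.00
MXN 18,148,481.00 ÷ 0.2511 = INR 72,275,910.01
Profit = INR 72,275,910.01 − INR 70,374,000.00

Profit: INR 1,901,910.01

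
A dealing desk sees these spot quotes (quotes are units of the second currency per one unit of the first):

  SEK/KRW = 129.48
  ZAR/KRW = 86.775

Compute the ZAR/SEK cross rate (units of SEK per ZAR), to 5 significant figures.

ZAR/SEK = 0.67018

1 ZAR × 86.775 = 86.775 KRW
86.775 KRW ÷ 129.48 = 0.670181 SEK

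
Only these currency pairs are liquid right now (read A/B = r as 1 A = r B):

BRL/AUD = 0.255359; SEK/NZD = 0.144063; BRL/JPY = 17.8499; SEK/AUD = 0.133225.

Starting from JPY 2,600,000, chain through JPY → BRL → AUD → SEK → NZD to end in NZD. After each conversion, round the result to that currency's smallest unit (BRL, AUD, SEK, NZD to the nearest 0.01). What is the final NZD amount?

JPY 2,600,000 ÷ 17.8499 = BRL 145,659.08
BRL 145,659.08 × 0.255359 = AUD 37,195.36
AUD 37,195.36 ÷ 0.133225 = SEK 279,192.04
SEK 279,192.04 × 0.144063 = NZD 40,221.24

NZD 40,221.24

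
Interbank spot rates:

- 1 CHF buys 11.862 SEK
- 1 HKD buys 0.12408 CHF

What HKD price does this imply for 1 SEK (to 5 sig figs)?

1 SEK ÷ 11.862 = 0.0843028 CHF
0.0843028 CHF ÷ 0.12408 = 0.679423 HKD

SEK/HKD = 0.67942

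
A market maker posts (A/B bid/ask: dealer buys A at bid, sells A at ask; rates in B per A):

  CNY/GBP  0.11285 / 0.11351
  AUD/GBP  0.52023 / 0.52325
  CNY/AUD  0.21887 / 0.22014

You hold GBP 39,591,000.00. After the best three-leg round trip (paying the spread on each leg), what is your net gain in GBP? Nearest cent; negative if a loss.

Net profit: GBP 123,031.74

Best loop GBP → CNY → AUD → GBP:
GBP 39,591,000.00 ÷ 0.11351 (buy CNY at ask) = CNY 348,788,652.98
CNY 348,788,652.98 × 0.21887 (sell CNY at bid) = AUD 76,339,372.48
AUD 76,339,372.48 × 0.52023 (sell AUD at bid) = GBP 39,714,031.74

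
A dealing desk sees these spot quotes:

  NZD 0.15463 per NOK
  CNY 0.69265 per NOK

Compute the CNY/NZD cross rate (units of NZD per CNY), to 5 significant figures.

CNY/NZD = 0.22324

1 CNY ÷ 0.69265 = 1.44373 NOK
1.44373 NOK × 0.15463 = 0.223244 NZD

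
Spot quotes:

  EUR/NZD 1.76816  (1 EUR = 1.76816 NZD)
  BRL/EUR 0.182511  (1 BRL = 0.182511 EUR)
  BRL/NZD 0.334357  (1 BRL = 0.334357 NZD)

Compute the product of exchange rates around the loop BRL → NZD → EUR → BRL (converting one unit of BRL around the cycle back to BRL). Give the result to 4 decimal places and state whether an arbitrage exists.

Around BRL → NZD → EUR → BRL: 1 × 0.334357 ÷ 1.76816 ÷ 0.182511 = 1.036096
Product > 1; profitable direction is BRL → NZD → EUR → BRL.

1.0361 (arbitrage exists)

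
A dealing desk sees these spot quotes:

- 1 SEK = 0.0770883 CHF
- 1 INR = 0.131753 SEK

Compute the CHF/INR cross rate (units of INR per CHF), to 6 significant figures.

CHF/INR = 98.4580

1 CHF ÷ 0.0770883 = 12.9721 SEK
12.9721 SEK ÷ 0.131753 = 98.458 INR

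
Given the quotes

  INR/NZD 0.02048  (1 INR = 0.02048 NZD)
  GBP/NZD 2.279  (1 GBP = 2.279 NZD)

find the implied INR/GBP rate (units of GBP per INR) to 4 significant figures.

INR/GBP = 0.008986

1 INR × 0.02048 = 0.02048 NZD
0.02048 NZD ÷ 2.279 = 0.0089864 GBP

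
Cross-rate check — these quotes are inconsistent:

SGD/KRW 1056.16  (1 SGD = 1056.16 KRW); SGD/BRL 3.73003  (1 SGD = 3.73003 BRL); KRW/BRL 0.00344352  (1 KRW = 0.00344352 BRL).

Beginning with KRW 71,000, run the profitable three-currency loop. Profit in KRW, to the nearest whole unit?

Profitable loop is KRW → SGD → BRL → KRW:
KRW 71,000 ÷ 1056.16 = SGD 67.22
SGD 67.22 × 3.73003 = BRL 250.75
BRL 250.75 ÷ 0.00344352 = KRW 72,818
Profit = KRW 72,818 − KRW 71,000

Profit: KRW 1,818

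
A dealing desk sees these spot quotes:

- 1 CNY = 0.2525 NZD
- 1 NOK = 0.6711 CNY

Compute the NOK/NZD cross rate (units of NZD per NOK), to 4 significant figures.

1 NOK × 0.6711 = 0.6711 CNY
0.6711 CNY × 0.2525 = 0.169453 NZD

NOK/NZD = 0.1695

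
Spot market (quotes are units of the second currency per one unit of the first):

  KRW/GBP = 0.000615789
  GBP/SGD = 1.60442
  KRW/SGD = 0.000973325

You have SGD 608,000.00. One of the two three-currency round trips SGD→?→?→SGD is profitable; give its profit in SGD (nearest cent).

Profit: SGD 9,157.05

Profitable loop is SGD → KRW → GBP → SGD:
SGD 608,000.00 ÷ 0.000973325 = KRW 624,662,882
KRW 624,662,882 × 0.000615789 = GBP 384,660.53
GBP 384,660.53 × 1.60442 = SGD 617,157.05
Profit = SGD 617,157.05 − SGD 608,000.00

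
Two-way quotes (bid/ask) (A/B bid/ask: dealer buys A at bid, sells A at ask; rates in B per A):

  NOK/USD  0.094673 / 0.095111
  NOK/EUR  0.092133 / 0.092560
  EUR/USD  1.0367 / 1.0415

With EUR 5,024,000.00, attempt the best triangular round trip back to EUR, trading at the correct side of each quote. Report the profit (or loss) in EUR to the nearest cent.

Net profit: EUR 21,302.31

Best loop EUR → USD → NOK → EUR:
EUR 5,024,000.00 × 1.0367 (sell EUR at bid) = USD 5,208,380.80
USD 5,208,380.80 ÷ 0.095111 (buy NOK at ask) = NOK 54,761,077.06
NOK 54,761,077.06 × 0.092133 (sell NOK at bid) = EUR 5,045,302.31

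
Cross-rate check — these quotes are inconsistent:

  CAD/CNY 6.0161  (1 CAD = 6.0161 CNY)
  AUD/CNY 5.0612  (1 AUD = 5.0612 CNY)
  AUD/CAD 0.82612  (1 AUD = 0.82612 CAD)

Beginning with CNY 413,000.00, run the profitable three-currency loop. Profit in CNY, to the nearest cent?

Profit: CNY 7,576.85

Profitable loop is CNY → CAD → AUD → CNY:
CNY 413,000.00 ÷ 6.0161 = CAD 68,649.12
CAD 68,649.12 ÷ 0.82612 = AUD 83,098.25
AUD 83,098.25 × 5.0612 = CNY 420,576.85
Profit = CNY 420,576.85 − CNY 413,000.00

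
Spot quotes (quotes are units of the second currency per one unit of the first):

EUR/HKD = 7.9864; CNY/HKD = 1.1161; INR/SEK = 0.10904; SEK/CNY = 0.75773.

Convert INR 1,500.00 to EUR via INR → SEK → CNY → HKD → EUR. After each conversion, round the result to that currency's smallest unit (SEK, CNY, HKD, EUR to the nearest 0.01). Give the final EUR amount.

INR 1,500.00 × 0.10904 = SEK 163.56
SEK 163.56 × 0.75773 = CNY 123.93
CNY 123.93 × 1.1161 = HKD 138.32
HKD 138.32 ÷ 7.9864 = EUR 17.32

EUR 17.32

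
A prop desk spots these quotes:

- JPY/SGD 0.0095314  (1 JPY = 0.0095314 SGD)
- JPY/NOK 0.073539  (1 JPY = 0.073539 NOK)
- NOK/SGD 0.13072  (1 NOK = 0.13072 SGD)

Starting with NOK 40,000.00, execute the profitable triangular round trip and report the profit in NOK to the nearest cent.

Profit: NOK 342.52

Profitable loop is NOK → SGD → JPY → NOK:
NOK 40,000.00 × 0.13072 = SGD 5,228.80
SGD 5,228.80 ÷ 0.0095314 = JPY 548,587
JPY 548,587 × 0.073539 = NOK 40,342.52
Profit = NOK 40,342.52 − NOK 40,000.00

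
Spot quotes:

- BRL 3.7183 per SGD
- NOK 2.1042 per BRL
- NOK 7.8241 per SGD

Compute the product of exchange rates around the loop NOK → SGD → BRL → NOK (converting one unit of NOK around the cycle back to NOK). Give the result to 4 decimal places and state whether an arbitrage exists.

Around NOK → SGD → BRL → NOK: 1 ÷ 7.8241 × 3.7183 × 2.1042 = 0.999993
Product ≈ 1 (deviation 0.001%, within rounding noise).

1.0000 (no arbitrage)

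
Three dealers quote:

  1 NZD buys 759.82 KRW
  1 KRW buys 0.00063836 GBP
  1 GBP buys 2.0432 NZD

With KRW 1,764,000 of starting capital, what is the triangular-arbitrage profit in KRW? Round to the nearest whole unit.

Profitable loop is KRW → NZD → GBP → KRW:
KRW 1,764,000 ÷ 759.82 = NZD 2,321.60
NZD 2,321.60 ÷ 2.0432 = GBP 1,136.26
GBP 1,136.26 ÷ 0.00063836 = KRW 1,779,964
Profit = KRW 1,779,964 − KRW 1,764,000

Profit: KRW 15,964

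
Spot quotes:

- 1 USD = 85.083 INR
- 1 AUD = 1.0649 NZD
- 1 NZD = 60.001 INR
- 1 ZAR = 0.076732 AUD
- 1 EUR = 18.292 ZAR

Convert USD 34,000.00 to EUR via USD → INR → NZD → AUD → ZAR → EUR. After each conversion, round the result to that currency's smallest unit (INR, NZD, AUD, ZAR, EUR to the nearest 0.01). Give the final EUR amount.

EUR 32,256.46

USD 34,000.00 × 85.083 = INR 2,892,822.00
INR 2,892,822.00 ÷ 60.001 = NZD 48,212.90
NZD 48,212.90 ÷ 1.0649 = AUD 45,274.58
AUD 45,274.58 ÷ 0.076732 = ZAR 590,035.19
ZAR 590,035.19 ÷ 18.292 = EUR 32,256.46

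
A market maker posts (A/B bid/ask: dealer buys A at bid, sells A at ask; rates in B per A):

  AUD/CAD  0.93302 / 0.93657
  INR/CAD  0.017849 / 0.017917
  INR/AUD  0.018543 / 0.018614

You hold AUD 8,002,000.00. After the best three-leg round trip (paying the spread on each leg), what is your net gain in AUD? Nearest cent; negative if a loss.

Best loop AUD → INR → CAD → AUD:
AUD 8,002,000.00 ÷ 0.018614 (buy INR at ask) = INR 429,891,479.53
INR 429,891,479.53 × 0.017849 (sell INR at bid) = CAD 7,673,133.02
CAD 7,673,133.02 ÷ 0.93657 (buy AUD at ask) = AUD 8,192,802.48

Net profit: AUD 190,802.48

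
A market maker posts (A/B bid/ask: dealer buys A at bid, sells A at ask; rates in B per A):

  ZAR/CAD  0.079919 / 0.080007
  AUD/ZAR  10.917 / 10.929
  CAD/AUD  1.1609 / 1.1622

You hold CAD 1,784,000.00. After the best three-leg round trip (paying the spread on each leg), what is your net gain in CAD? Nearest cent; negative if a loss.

Best loop CAD → AUD → ZAR → CAD:
CAD 1,784,000.00 × 1.1609 (sell CAD at bid) = AUD 2,071,045.60
AUD 2,071,045.60 × 10.917 (sell AUD at bid) = ZAR 22,609,604.82
ZAR 22,609,604.82 × 0.079919 (sell ZAR at bid) = CAD 1,806,937.01

Net profit: CAD 22,937.01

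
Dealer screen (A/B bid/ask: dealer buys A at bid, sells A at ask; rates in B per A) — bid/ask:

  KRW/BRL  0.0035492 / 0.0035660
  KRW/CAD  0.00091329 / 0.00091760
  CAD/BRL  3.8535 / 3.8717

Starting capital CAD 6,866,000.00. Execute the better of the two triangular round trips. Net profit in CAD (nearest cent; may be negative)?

Best loop CAD → KRW → BRL → CAD:
CAD 6,866,000.00 ÷ 0.00091760 (buy KRW at ask) = KRW 7,482,563,208
KRW 7,482,563,208 × 0.0035492 (sell KRW at bid) = BRL 26,557,113.34
BRL 26,557,113.34 ÷ 3.8717 (buy CAD at ask) = CAD 6,859,290.06

Net result: CAD -6,709.94 (no profitable arbitrage after spreads)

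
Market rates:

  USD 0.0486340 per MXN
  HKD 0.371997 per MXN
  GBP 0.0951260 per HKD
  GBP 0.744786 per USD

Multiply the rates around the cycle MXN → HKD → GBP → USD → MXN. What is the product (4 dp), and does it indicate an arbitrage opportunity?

0.9769 (arbitrage exists)

Around MXN → HKD → GBP → USD → MXN: 1 × 0.371997 × 0.0951260 ÷ 0.744786 ÷ 0.0486340 = 0.976938
Product < 1; profitable direction is MXN → USD → GBP → HKD → MXN.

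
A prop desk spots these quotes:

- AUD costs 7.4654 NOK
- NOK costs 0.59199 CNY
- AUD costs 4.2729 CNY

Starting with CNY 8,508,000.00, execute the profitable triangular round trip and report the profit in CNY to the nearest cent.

Profitable loop is CNY → AUD → NOK → CNY:
CNY 8,508,000.00 ÷ 4.2729 = AUD 1,991,153.55
AUD 1,991,153.55 × 7.4654 = NOK 14,864,757.71
NOK 14,864,757.71 × 0.59199 = CNY 8,799,787.91
Profit = CNY 8,799,787.91 − CNY 8,508,000.00

Profit: CNY 291,787.91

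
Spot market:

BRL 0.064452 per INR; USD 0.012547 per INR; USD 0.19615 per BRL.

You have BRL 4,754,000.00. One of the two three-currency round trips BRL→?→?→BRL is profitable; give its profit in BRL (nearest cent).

Profitable loop is BRL → USD → INR → BRL:
BRL 4,754,000.00 × 0.19615 = USD 932,497.10
USD 932,497.10 ÷ 0.012547 = INR 74,320,323.58
INR 74,320,323.58 × 0.064452 = BRL 4,790,093.50
Profit = BRL 4,790,093.50 − BRL 4,754,000.00

Profit: BRL 36,093.50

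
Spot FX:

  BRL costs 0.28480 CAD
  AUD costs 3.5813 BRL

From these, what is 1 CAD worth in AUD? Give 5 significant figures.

CAD/AUD = 0.98044

1 CAD ÷ 0.28480 = 3.51124 BRL
3.51124 BRL ÷ 3.5813 = 0.980436 AUD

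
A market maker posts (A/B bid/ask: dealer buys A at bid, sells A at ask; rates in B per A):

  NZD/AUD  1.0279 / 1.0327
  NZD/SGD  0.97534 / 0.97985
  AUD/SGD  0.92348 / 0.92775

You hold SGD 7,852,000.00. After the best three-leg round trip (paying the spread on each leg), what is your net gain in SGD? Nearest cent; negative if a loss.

Best loop SGD → AUD → NZD → SGD:
SGD 7,852,000.00 ÷ 0.92775 (buy AUD at ask) = AUD 8,463,486.93
AUD 8,463,486.93 ÷ 1.0327 (buy NZD at ask) = NZD 8,195,494.27
NZD 8,195,494.27 × 0.97534 (sell NZD at bid) = SGD 7,993,393.38

Net profit: SGD 141,393.38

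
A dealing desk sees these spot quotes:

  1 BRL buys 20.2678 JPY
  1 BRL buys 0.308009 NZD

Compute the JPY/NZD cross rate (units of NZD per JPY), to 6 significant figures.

1 JPY ÷ 20.2678 = 0.0493393 BRL
0.0493393 BRL × 0.308009 = 0.015197 NZD

JPY/NZD = 0.0151970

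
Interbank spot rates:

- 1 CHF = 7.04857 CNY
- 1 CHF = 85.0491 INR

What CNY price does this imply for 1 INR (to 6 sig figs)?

1 INR ÷ 85.0491 = 0.0117579 CHF
0.0117579 CHF × 7.04857 = 0.0828765 CNY

INR/CNY = 0.0828765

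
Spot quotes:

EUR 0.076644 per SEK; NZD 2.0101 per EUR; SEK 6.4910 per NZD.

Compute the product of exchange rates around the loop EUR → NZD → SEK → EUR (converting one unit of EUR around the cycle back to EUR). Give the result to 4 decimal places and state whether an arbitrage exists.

1.0000 (no arbitrage)

Around EUR → NZD → SEK → EUR: 1 × 2.0101 × 6.4910 × 0.076644 = 1.000017
Product ≈ 1 (deviation 0.002%, within rounding noise).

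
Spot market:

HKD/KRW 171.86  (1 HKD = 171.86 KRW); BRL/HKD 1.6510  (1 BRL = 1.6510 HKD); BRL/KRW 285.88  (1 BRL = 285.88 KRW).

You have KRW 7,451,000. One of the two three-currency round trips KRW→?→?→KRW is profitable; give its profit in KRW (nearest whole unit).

Profit: KRW 56,174

Profitable loop is KRW → HKD → BRL → KRW:
KRW 7,451,000 ÷ 171.86 = HKD 43,355.06
HKD 43,355.06 ÷ 1.6510 = BRL 26,259.88
BRL 26,259.88 × 285.88 = KRW 7,507,174
Profit = KRW 7,507,174 − KRW 7,451,000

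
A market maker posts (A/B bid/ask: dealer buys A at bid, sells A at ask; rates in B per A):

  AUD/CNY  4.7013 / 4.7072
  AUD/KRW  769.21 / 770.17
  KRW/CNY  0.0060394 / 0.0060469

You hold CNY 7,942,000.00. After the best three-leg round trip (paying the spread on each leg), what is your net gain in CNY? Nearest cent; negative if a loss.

Best loop CNY → KRW → AUD → CNY:
CNY 7,942,000.00 ÷ 0.0060469 (buy KRW at ask) = KRW 1,313,400,255
KRW 1,313,400,255 ÷ 770.17 (buy AUD at ask) = AUD 1,705,338.11
AUD 1,705,338.11 × 4.7013 (sell AUD at bid) = CNY 8,017,306.07

Net profit: CNY 75,306.07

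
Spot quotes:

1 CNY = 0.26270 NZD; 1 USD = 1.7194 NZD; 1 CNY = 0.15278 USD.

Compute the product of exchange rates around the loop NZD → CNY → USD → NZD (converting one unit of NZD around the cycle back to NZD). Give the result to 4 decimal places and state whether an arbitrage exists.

1.0000 (no arbitrage)

Around NZD → CNY → USD → NZD: 1 ÷ 0.26270 × 0.15278 × 1.7194 = 0.999962
Product ≈ 1 (deviation 0.004%, within rounding noise).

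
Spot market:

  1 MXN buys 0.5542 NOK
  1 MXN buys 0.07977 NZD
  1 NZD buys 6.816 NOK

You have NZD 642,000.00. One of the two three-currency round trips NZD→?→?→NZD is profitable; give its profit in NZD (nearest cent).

Profitable loop is NZD → MXN → NOK → NZD:
NZD 642,000.00 ÷ 0.07977 = MXN 8,048,138.40
MXN 8,048,138.40 × 0.5542 = NOK 4,460,278.30
NOK 4,460,278.30 ÷ 6.816 = NZD 654,383.55
Profit = NZD 654,383.55 − NZD 642,000.00

Profit: NZD 12,383.55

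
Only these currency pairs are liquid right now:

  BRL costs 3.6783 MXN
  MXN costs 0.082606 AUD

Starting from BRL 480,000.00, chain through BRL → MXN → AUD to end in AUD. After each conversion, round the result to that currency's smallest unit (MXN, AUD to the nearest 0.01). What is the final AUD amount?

BRL 480,000.00 × 3.6783 = MXN 1,765,584.00
MXN 1,765,584.00 × 0.082606 = AUD 145,847.83

AUD 145,847.83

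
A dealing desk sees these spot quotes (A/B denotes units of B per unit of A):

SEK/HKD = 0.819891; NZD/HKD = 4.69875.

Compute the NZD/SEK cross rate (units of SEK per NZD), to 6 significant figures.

NZD/SEK = 5.73094

1 NZD × 4.69875 = 4.69875 HKD
4.69875 HKD ÷ 0.819891 = 5.73094 SEK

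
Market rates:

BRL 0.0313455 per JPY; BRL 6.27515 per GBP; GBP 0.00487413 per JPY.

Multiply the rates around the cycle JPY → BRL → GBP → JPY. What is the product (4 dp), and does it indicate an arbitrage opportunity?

1.0248 (arbitrage exists)

Around JPY → BRL → GBP → JPY: 1 × 0.0313455 ÷ 6.27515 ÷ 0.00487413 = 1.024835
Product > 1; profitable direction is JPY → BRL → GBP → JPY.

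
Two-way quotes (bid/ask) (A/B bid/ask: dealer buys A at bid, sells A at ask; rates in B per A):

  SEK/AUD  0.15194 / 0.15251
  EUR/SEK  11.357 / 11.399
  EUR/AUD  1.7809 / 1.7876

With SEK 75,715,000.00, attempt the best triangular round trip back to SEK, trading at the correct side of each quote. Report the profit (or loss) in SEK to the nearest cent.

Best loop SEK → EUR → AUD → SEK:
SEK 75,715,000.00 ÷ 11.399 (buy EUR at ask) = EUR 6,642,249.32
EUR 6,642,249.32 × 1.7809 (sell EUR at bid) = AUD 11,829,181.81
AUD 11,829,181.81 ÷ 0.15251 (buy SEK at ask) = SEK 77,563,319.22

Net profit: SEK 1,848,319.22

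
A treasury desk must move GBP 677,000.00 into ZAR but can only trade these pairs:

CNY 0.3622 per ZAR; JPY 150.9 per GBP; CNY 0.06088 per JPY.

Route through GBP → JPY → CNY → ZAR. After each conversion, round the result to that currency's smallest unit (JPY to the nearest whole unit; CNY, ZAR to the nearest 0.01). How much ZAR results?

ZAR 17,171,336.78

GBP 677,000.00 × 150.9 = JPY 102,159,300
JPY 102,159,300 × 0.06088 = CNY 6,219,458.18
CNY 6,219,458.18 ÷ 0.3622 = ZAR 17,171,336.78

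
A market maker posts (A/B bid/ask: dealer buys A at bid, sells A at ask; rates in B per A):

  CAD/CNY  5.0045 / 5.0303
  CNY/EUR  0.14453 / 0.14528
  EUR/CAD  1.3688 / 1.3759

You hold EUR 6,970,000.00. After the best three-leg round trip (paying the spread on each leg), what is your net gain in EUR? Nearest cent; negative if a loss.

Net result: EUR -38,197.35 (no profitable arbitrage after spreads)

Best loop EUR → CNY → CAD → EUR:
EUR 6,970,000.00 ÷ 0.14528 (buy CNY at ask) = CNY 47,976,321.59
CNY 47,976,321.59 ÷ 5.0303 (buy CAD at ask) = CAD 9,537,467.27
CAD 9,537,467.27 ÷ 1.3759 (buy EUR at ask) = EUR 6,931,802.65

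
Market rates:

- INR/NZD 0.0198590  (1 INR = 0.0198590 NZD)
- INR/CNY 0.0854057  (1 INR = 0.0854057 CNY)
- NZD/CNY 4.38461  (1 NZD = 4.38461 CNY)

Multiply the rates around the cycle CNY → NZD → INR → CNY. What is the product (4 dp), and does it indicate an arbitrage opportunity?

0.9808 (arbitrage exists)

Around CNY → NZD → INR → CNY: 1 ÷ 4.38461 ÷ 0.0198590 × 0.0854057 = 0.980841
Product < 1; profitable direction is CNY → INR → NZD → CNY.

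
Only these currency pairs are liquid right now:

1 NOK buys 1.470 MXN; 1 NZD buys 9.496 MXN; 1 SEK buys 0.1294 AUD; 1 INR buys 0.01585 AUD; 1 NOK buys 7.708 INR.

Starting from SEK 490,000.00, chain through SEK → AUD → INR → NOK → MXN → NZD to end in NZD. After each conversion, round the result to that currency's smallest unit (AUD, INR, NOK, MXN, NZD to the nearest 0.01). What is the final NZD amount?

SEK 490,000.00 × 0.1294 = AUD 63,406.00
AUD 63,406.00 ÷ 0.01585 = INR 4,000,378.55
INR 4,000,378.55 ÷ 7.708 = NOK 518,990.47
NOK 518,990.47 × 1.470 = MXN 762,915.99
MXN 762,915.99 ÷ 9.496 = NZD 80,340.77

NZD 80,340.77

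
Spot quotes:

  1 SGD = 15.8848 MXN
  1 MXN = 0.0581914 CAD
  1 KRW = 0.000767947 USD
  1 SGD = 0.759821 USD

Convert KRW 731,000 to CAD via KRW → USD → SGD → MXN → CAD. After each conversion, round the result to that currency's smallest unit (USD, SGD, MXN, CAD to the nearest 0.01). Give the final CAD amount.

KRW 731,000 × 0.000767947 = USD 561.37
USD 561.37 ÷ 0.759821 = SGD 738.82
SGD 738.82 × 15.8848 = MXN 11,736.01
MXN 11,736.01 × 0.0581914 = CAD 682.93

CAD 682.93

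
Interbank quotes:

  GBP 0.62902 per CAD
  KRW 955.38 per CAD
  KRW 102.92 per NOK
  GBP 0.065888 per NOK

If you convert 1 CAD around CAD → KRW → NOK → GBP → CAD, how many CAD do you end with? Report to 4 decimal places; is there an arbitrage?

Around CAD → KRW → NOK → GBP → CAD: 1 × 955.38 ÷ 102.92 × 0.065888 ÷ 0.62902 = 0.972340
Product < 1; profitable direction is CAD → GBP → NOK → KRW → CAD.

0.9723 (arbitrage exists)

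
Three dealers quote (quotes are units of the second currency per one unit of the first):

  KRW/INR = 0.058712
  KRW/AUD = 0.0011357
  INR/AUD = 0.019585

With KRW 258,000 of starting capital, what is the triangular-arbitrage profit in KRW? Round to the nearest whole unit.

Profitable loop is KRW → INR → AUD → KRW:
KRW 258,000 × 0.058712 = INR 15,147.70
INR 15,147.70 × 0.019585 = AUD 296.67
AUD 296.67 ÷ 0.0011357 = KRW 261,220
Profit = KRW 261,220 − KRW 258,000

Profit: KRW 3,220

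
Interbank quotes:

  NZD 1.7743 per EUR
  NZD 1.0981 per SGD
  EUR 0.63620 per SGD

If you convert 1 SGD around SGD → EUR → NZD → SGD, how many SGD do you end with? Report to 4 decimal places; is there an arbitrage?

Around SGD → EUR → NZD → SGD: 1 × 0.63620 × 1.7743 ÷ 1.0981 = 1.027966
Product > 1; profitable direction is SGD → EUR → NZD → SGD.

1.0280 (arbitrage exists)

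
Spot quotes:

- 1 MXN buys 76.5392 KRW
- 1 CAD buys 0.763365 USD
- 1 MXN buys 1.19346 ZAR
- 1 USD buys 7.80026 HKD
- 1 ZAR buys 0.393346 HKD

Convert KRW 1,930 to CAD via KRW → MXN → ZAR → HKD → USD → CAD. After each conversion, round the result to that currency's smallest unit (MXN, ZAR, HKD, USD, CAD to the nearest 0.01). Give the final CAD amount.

KRW 1,930 ÷ 76.5392 = MXN 25.22
MXN 25.22 × 1.19346 = ZAR 30.10
ZAR 30.10 × 0.393346 = HKD 11.84
HKD 11.84 ÷ 7.80026 = USD 1.52
USD 1.52 ÷ 0.763365 = CAD 1.99

CAD 1.99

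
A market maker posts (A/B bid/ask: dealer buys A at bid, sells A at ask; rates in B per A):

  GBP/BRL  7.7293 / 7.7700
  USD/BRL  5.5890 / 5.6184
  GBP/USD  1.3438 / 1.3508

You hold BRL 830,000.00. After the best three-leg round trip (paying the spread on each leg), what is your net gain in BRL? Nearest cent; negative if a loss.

Best loop BRL → USD → GBP → BRL:
BRL 830,000.00 ÷ 5.6184 (buy USD at ask) = USD 147,728.89
USD 147,728.89 ÷ 1.3508 (buy GBP at ask) = GBP 109,364.00
GBP 109,364.00 × 7.7293 (sell GBP at bid) = BRL 845,307.16

Net profit: BRL 15,307.16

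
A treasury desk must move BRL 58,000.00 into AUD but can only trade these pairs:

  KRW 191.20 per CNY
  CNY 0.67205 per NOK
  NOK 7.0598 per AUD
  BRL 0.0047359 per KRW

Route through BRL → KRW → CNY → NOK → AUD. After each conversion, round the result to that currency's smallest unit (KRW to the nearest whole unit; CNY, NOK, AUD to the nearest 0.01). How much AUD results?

AUD 13,500.31

BRL 58,000.00 ÷ 0.0047359 = KRW 12,246,880
KRW 12,246,880 ÷ 191.20 = CNY 64,052.72
CNY 64,052.72 ÷ 0.67205 = NOK 95,309.46
NOK 95,309.46 ÷ 7.0598 = AUD 13,500.31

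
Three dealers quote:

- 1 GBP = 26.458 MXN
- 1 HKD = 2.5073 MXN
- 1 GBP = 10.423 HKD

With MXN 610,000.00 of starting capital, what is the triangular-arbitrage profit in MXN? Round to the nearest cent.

Profit: MXN 7,572.30

Profitable loop is MXN → HKD → GBP → MXN:
MXN 610,000.00 ÷ 2.5073 = HKD 243,289.59
HKD 243,289.59 ÷ 10.423 = GBP 23,341.61
GBP 23,341.61 × 26.458 = MXN 617,572.30
Profit = MXN 617,572.30 − MXN 610,000.00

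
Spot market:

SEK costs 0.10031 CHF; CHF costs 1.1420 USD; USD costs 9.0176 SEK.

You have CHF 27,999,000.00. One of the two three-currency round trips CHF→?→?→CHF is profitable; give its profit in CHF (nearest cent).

Profitable loop is CHF → USD → SEK → CHF:
CHF 27,999,000.00 × 1.1420 = USD 31,974,858.00
USD 31,974,858.00 × 9.0176 = SEK 288,336,479.50
SEK 288,336,479.50 × 0.10031 = CHF 28,923,032.26
Profit = CHF 28,923,032.26 − CHF 27,999,000.00

Profit: CHF 924,032.26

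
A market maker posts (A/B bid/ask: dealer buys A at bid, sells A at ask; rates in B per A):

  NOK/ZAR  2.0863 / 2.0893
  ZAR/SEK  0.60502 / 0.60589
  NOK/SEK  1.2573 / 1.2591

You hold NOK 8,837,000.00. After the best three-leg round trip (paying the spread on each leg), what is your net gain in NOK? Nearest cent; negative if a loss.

Net profit: NOK 22,130.93

Best loop NOK → ZAR → SEK → NOK:
NOK 8,837,000.00 × 2.0863 (sell NOK at bid) = ZAR 18,436,633.10
ZAR 18,436,633.10 × 0.60502 (sell ZAR at bid) = SEK 11,154,531.76
SEK 11,154,531.76 ÷ 1.2591 (buy NOK at ask) = NOK 8,859,130.93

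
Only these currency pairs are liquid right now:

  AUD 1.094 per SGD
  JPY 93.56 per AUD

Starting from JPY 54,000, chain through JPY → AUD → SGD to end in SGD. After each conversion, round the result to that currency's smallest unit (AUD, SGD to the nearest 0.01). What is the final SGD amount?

JPY 54,000 ÷ 93.56 = AUD 577.17
AUD 577.17 ÷ 1.094 = SGD 527.58

SGD 527.58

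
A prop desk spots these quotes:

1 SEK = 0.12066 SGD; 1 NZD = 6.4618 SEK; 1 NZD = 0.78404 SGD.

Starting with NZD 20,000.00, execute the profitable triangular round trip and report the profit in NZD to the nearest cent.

Profit: NZD 111.82

Profitable loop is NZD → SGD → SEK → NZD:
NZD 20,000.00 × 0.78404 = SGD 15,680.80
SGD 15,680.80 ÷ 0.12066 = SEK 129,958.56
SEK 129,958.56 ÷ 6.4618 = NZD 20,111.82
Profit = NZD 20,111.82 − NZD 20,000.00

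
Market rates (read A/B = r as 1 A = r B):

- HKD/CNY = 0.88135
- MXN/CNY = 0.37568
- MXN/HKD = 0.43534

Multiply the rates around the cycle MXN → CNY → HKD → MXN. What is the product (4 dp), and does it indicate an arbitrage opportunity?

0.9791 (arbitrage exists)

Around MXN → CNY → HKD → MXN: 1 × 0.37568 ÷ 0.88135 ÷ 0.43534 = 0.979132
Product < 1; profitable direction is MXN → HKD → CNY → MXN.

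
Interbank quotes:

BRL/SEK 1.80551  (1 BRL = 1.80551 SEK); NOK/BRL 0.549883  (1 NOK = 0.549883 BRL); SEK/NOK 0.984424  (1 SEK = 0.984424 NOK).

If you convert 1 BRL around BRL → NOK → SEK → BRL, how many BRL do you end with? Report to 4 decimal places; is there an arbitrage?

1.0232 (arbitrage exists)

Around BRL → NOK → SEK → BRL: 1 ÷ 0.549883 ÷ 0.984424 ÷ 1.80551 = 1.023170
Product > 1; profitable direction is BRL → NOK → SEK → BRL.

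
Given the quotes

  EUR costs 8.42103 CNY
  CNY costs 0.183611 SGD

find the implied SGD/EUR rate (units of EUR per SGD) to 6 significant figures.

1 SGD ÷ 0.183611 = 5.4463 CNY
5.4463 CNY ÷ 8.42103 = 0.646749 EUR

SGD/EUR = 0.646749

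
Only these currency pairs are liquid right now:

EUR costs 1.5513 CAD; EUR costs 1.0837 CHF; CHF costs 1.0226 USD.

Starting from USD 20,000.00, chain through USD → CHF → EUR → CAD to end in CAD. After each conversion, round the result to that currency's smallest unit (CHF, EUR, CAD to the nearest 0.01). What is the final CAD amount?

CAD 27,996.96

USD 20,000.00 ÷ 1.0226 = CHF 19,557.99
CHF 19,557.99 ÷ 1.0837 = EUR 18,047.42
EUR 18,047.42 × 1.5513 = CAD 27,996.96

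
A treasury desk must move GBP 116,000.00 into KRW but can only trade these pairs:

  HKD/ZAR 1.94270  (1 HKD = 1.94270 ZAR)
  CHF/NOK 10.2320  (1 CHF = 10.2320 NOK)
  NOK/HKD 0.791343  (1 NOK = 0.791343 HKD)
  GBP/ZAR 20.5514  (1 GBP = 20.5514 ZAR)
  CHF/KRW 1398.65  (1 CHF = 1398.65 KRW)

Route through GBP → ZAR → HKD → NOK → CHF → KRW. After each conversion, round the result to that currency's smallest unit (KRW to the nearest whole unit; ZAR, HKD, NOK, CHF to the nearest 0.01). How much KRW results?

GBP 116,000.00 × 20.5514 = ZAR 2,383,962.40
ZAR 2,383,962.40 ÷ 1.94270 = HKD 1,227,138.72
HKD 1,227,138.72 ÷ 0.791343 = NOK 1,550,703.96
NOK 1,550,703.96 ÷ 10.2320 = CHF 151,554.34
CHF 151,554.34 × 1398.65 = KRW 211,971,478

KRW 211,971,478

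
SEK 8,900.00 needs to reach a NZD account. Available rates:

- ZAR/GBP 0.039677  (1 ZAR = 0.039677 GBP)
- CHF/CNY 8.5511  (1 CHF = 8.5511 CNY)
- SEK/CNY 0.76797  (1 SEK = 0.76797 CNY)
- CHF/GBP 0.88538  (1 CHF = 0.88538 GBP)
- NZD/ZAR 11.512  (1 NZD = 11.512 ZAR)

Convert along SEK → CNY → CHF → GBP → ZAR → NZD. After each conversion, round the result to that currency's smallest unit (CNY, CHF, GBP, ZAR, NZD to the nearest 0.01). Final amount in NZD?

NZD 1,549.34

SEK 8,900.00 × 0.76797 = CNY 6,834.93
CNY 6,834.93 ÷ 8.5511 = CHF 799.30
CHF 799.30 × 0.88538 = GBP 707.68
GBP 707.68 ÷ 0.039677 = ZAR 17,836.03
ZAR 17,836.03 ÷ 11.512 = NZD 1,549.34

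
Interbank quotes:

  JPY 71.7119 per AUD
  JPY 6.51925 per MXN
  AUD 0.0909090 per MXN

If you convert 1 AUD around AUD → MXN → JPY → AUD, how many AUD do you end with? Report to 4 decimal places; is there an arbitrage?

Around AUD → MXN → JPY → AUD: 1 ÷ 0.0909090 × 6.51925 ÷ 71.7119 = 0.999999
Product ≈ 1 (deviation 0.000%, within rounding noise).

1.0000 (no arbitrage)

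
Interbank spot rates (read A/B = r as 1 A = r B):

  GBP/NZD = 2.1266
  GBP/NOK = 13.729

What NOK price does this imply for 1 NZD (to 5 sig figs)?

NZD/NOK = 6.4558

1 NZD ÷ 2.1266 = 0.470234 GBP
0.470234 GBP × 13.729 = 6.45585 NOK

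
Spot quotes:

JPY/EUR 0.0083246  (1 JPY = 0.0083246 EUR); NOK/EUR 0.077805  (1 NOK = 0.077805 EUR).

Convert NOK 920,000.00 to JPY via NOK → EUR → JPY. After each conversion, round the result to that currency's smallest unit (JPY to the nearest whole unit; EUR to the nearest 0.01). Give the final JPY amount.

JPY 8,598,683

NOK 920,000.00 × 0.077805 = EUR 71,580.60
EUR 71,580.60 ÷ 0.0083246 = JPY 8,598,683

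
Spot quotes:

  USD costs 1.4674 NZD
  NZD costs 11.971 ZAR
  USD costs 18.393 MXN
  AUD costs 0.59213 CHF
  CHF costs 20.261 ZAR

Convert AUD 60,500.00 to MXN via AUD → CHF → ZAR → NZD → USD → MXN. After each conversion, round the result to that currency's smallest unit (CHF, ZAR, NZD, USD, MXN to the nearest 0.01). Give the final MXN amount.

MXN 759,988.46

AUD 60,500.00 × 0.59213 = CHF 35,823.87
CHF 35,823.87 × 20.261 = ZAR 725,827.43
ZAR 725,827.43 ÷ 11.971 = NZD 60,632.15
NZD 60,632.15 ÷ 1.4674 = USD 41,319.44
USD 41,319.44 × 18.393 = MXN 759,988.46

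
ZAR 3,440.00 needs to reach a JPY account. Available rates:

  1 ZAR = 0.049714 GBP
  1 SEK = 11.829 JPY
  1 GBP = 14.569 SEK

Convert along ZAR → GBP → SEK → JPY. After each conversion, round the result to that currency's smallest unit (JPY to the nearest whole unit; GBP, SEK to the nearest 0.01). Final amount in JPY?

ZAR 3,440.00 × 0.049714 = GBP 171.02
GBP 171.02 × 14.569 = SEK 2,491.59
SEK 2,491.59 × 11.829 = JPY 29,473

JPY 29,473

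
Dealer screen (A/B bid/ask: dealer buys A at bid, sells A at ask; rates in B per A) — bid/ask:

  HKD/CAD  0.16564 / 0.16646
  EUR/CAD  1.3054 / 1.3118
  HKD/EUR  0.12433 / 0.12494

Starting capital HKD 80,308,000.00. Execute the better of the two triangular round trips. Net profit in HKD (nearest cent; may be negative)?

Net profit: HKD 854,404.33

Best loop HKD → CAD → EUR → HKD:
HKD 80,308,000.00 × 0.16564 (sell HKD at bid) = CAD 13,302,217.12
CAD 13,302,217.12 ÷ 1.3118 (buy EUR at ask) = EUR 10,140,430.80
EUR 10,140,430.80 ÷ 0.12494 (buy HKD at ask) = HKD 81,162,404.33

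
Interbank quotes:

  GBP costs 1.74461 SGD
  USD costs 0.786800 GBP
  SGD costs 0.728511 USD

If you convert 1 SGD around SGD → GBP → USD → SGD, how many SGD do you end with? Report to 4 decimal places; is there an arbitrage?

Around SGD → GBP → USD → SGD: 1 ÷ 1.74461 ÷ 0.786800 ÷ 0.728511 = 1.000003
Product ≈ 1 (deviation 0.000%, within rounding noise).

1.0000 (no arbitrage)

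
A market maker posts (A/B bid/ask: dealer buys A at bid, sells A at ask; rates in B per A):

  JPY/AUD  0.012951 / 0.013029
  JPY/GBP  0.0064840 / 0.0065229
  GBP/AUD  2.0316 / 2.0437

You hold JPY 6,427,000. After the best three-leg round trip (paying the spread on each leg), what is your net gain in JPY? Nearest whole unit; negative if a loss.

Net profit: JPY 70,981

Best loop JPY → GBP → AUD → JPY:
JPY 6,427,000 × 0.0064840 (sell JPY at bid) = GBP 41,672.67
GBP 41,672.67 × 2.0316 (sell GBP at bid) = AUD 84,662.19
AUD 84,662.19 ÷ 0.013029 (buy JPY at ask) = JPY 6,497,981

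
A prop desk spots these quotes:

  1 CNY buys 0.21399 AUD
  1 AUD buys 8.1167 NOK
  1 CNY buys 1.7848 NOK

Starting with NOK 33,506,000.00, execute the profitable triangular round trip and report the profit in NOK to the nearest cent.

Profit: NOK 924,170.10

Profitable loop is NOK → AUD → CNY → NOK:
NOK 33,506,000.00 ÷ 8.1167 = AUD 4,128,032.33
AUD 4,128,032.33 ÷ 0.21399 = CNY 19,290,772.13
CNY 19,290,772.13 × 1.7848 = NOK 34,430,170.10
Profit = NOK 34,430,170.10 − NOK 33,506,000.00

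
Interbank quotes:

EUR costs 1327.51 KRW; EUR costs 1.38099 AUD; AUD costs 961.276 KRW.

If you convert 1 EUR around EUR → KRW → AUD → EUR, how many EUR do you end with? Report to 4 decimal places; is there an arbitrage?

Around EUR → KRW → AUD → EUR: 1 × 1327.51 ÷ 961.276 ÷ 1.38099 = 0.999998
Product ≈ 1 (deviation 0.000%, within rounding noise).

1.0000 (no arbitrage)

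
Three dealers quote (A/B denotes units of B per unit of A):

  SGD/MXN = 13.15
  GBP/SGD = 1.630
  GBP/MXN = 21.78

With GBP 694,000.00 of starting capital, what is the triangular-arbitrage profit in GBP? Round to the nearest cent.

Profitable loop is GBP → MXN → SGD → GBP:
GBP 694,000.00 × 21.78 = MXN 15,115,320.00
MXN 15,115,320.00 ÷ 13.15 = SGD 1,149,453.99
SGD 1,149,453.99 ÷ 1.630 = GBP 705,186.50
Profit = GBP 705,186.50 − GBP 694,000.00

Profit: GBP 11,186.50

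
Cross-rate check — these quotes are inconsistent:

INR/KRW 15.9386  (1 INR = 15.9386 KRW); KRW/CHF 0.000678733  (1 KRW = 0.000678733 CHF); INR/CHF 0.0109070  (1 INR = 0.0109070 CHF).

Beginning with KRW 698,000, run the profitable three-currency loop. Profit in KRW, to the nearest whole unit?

Profitable loop is KRW → INR → CHF → KRW:
KRW 698,000 ÷ 15.9386 = INR 43,793.06
INR 43,793.06 × 0.0109070 = CHF 477.65
CHF 477.65 ÷ 0.000678733 = KRW 703,739
Profit = KRW 703,739 − KRW 698,000

Profit: KRW 5,739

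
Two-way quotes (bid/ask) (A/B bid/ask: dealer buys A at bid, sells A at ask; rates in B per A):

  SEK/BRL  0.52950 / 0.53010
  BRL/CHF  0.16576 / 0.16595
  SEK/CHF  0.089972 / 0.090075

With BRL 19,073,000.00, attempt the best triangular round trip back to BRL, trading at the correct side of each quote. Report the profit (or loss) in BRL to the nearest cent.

Net profit: BRL 434,037.66

Best loop BRL → SEK → CHF → BRL:
BRL 19,073,000.00 ÷ 0.53010 (buy SEK at ask) = SEK 35,980,003.77
SEK 35,980,003.77 × 0.089972 (sell SEK at bid) = CHF 3,237,192.90
CHF 3,237,192.90 ÷ 0.16595 (buy BRL at ask) = BRL 19,507,037.66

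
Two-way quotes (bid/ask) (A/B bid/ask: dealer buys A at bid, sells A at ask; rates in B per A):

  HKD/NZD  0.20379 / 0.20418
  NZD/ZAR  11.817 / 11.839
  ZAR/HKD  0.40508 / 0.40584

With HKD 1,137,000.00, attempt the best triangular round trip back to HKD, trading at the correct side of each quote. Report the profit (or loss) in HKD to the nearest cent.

Best loop HKD → ZAR → NZD → HKD:
HKD 1,137,000.00 ÷ 0.40584 (buy ZAR at ask) = ZAR 2,801,596.69
ZAR 2,801,596.69 ÷ 11.839 (buy NZD at ask) = NZD 236,641.33
NZD 236,641.33 ÷ 0.20418 (buy HKD at ask) = HKD 1,158,983.88

Net profit: HKD 21,983.88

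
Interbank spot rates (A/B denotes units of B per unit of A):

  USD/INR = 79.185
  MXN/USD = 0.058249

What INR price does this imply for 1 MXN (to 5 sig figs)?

MXN/INR = 4.6124

1 MXN × 0.058249 = 0.058249 USD
0.058249 USD × 79.185 = 4.61245 INR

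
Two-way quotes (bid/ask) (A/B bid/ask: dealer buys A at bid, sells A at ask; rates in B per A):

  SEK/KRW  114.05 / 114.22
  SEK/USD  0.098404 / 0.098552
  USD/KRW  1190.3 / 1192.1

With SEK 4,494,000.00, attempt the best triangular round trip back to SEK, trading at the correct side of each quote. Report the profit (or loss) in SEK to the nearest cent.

Net profit: SEK 114,505.37

Best loop SEK → USD → KRW → SEK:
SEK 4,494,000.00 × 0.098404 (sell SEK at bid) = USD 442,227.58
USD 442,227.58 × 1190.3 (sell USD at bid) = KRW 526,383,484
KRW 526,383,484 ÷ 114.22 (buy SEK at ask) = SEK 4,608,505.37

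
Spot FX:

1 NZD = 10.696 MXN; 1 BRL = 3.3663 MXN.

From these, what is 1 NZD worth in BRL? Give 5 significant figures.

NZD/BRL = 3.1774

1 NZD × 10.696 = 10.696 MXN
10.696 MXN ÷ 3.3663 = 3.17738 BRL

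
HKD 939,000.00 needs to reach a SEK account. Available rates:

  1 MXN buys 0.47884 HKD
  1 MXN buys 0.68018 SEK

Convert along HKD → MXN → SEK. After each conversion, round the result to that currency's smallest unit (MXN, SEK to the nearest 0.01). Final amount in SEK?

SEK 1,333,825.54

HKD 939,000.00 ÷ 0.47884 = MXN 1,960,989.06
MXN 1,960,989.06 × 0.68018 = SEK 1,333,825.54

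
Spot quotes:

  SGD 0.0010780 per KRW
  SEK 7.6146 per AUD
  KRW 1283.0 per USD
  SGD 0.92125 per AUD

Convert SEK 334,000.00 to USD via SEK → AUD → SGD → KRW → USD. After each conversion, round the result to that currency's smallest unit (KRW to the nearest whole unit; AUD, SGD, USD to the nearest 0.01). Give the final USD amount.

USD 29,216.72

SEK 334,000.00 ÷ 7.6146 = AUD 43,863.11
AUD 43,863.11 × 0.92125 = SGD 40,408.89
SGD 40,408.89 ÷ 0.0010780 = KRW 37,485,056
KRW 37,485,056 ÷ 1283.0 = USD 29,216.72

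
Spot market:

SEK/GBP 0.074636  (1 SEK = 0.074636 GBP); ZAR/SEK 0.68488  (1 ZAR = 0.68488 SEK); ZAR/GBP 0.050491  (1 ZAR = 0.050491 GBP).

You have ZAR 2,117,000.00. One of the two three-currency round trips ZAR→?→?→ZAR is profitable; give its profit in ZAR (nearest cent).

Profitable loop is ZAR → SEK → GBP → ZAR:
ZAR 2,117,000.00 × 0.68488 = SEK 1,449,890.96
SEK 1,449,890.96 × 0.074636 = GBP 108,214.06
GBP 108,214.06 ÷ 0.050491 = ZAR 2,143,234.67
Profit = ZAR 2,143,234.67 − ZAR 2,117,000.00

Profit: ZAR 26,234.67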